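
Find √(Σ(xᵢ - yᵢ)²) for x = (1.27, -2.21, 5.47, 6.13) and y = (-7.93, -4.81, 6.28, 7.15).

√(Σ(x_i - y_i)²) = √((1.27 - (-7.93))² + (-2.21 - (-4.81))² + (5.47 - 6.28)² + (6.13 - 7.15)²)
= √(9.2² + 2.6² + (-0.81)² + (-1.02)²) = √(84.64 + 6.76 + 0.6561 + 1.0404) = √93.0965 ≈ 9.6487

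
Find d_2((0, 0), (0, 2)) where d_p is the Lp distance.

(Σ|x_i - y_i|^2)^(1/2) = (|0 - 0|^2 + |0 - 2|^2)^(1/2)
= (0^2 + 2^2)^(1/2) = (0 + 4)^(1/2) = (4)^(1/2) = 2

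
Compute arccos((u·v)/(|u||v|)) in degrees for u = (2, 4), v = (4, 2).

With u = (2, 4), v = (4, 2):
u·v = 2·4 + 4·2 = 8 + 8 = 16.
|u| = √(2² + 4²) = √20, |v| = √(4² + 2²) = √20, so |u||v| = √(20·20) = √400 = 20.
cos θ = (u·v)/(|u||v|) = 16/20 = 0.8
θ = arccos(0.8) ≈ 36.87°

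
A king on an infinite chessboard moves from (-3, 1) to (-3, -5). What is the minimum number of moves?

max(|x_i - y_i|) = max(|-3 - (-3)|, |1 - (-5)|) = max(0, 6) = 6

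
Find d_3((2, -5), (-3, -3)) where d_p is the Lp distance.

(Σ|x_i - y_i|^3)^(1/3) = (|2 - (-3)|^3 + |-5 - (-3)|^3)^(1/3)
= (5^3 + 2^3)^(1/3) = (125 + 8)^(1/3) = (133)^(1/3) ≈ 5.1045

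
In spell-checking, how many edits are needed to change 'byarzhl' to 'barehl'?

Let D[i][j] be the edit distance between the first i characters of 'byarzhl' and the first j characters of 'barehl', with D[i][0] = i, D[0][j] = j, and D[i][j] = D[i-1][j-1] if the characters match, else 1 + min(D[i-1][j], D[i][j-1], D[i-1][j-1]). Filling the table (rows: prefixes of 'byarzhl', columns: prefixes of 'barehl'):
     ε  b  a  r  e  h  l
  ε  0  1  2  3  4  5  6
  b  1  0  1  2  3  4  5
  y  2  1  1  2  3  4  5
  a  3  2  1  2  3  4  5
  r  4  3  2  1  2  3  4
  z  5  4  3  2  2  3  4
  h  6  5  4  3  3  2  3
  l  7  6  5  4  4  3  2
The bottom-right entry gives D[7][6] = 2, so no sequence of fewer than 2 edits works. Backtracking through the table gives one optimal edit sequence (2 edits):
  byarzhl → barzhl (del y @2)
  barzhl → barehl (sub z→e @4)
Edit distance = 2.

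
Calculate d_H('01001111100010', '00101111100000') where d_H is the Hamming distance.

Differing positions: 2, 3, 13. Hamming distance = 3.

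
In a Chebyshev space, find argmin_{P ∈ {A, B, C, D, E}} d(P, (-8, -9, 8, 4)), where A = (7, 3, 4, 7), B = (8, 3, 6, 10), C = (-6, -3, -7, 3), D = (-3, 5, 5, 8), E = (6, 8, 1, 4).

Distances: d(A) = 15, d(B) = 16, d(C) = 15, d(D) = 14, d(E) = 17. Nearest: D = (-3, 5, 5, 8) with distance 14.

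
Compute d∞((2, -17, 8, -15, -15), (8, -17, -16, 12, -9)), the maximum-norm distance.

max(|x_i - y_i|) = max(|2 - 8|, |-17 - (-17)|, |8 - (-16)|, |-15 - 12|, |-15 - (-9)|) = max(6, 0, 24, 27, 6) = 27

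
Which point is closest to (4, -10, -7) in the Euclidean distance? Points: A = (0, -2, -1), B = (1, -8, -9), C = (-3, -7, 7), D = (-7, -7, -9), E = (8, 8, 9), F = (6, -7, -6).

Distances: d(A) ≈ 10.7703, d(B) ≈ 4.1231, d(C) ≈ 15.9374, d(D) ≈ 11.5758, d(E) ≈ 24.4131, d(F) ≈ 3.7417. Nearest: F = (6, -7, -6) with distance 3.7417.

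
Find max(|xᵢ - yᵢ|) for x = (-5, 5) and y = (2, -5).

max(|x_i - y_i|) = max(|-5 - 2|, |5 - (-5)|) = max(7, 10) = 10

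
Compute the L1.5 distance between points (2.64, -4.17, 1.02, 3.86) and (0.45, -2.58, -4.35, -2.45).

(Σ|x_i - y_i|^1.5)^(1/1.5) = (|2.64 - 0.45|^1.5 + |-4.17 - (-2.58)|^1.5 + |1.02 - (-4.35)|^1.5 + |3.86 - (-2.45)|^1.5)^(1/1.5)
= (2.19^1.5 + 1.59^1.5 + 5.37^1.5 + 6.31^1.5)^(1/1.5) ≈ (3.2409 + 2.0049 + 12.444 + 15.8505)^(1/1.5) = (33.5403)^(1/1.5) ≈ 10.4003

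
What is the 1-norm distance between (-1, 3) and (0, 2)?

Σ|x_i - y_i| = |-1 - 0| + |3 - 2| = 1 + 1 = 2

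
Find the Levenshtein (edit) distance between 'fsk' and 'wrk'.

Let D[i][j] be the edit distance between the first i characters of 'fsk' and the first j characters of 'wrk', with D[i][0] = i, D[0][j] = j, and D[i][j] = D[i-1][j-1] if the characters match, else 1 + min(D[i-1][j], D[i][j-1], D[i-1][j-1]). Filling the table (rows: prefixes of 'fsk', columns: prefixes of 'wrk'):
     ε  w  r  k
  ε  0  1  2  3
  f  1  1  2  3
  s  2  2  2  3
  k  3  3  3  2
The bottom-right entry gives D[3][3] = 2, so no sequence of fewer than 2 edits works. Backtracking through the table gives one optimal edit sequence (2 edits):
  fsk → wsk (sub f→w @1)
  wsk → wrk (sub s→r @2)
Edit distance = 2.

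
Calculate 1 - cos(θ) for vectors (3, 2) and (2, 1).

With u = (3, 2), v = (2, 1):
u·v = 3·2 + 2·1 = 6 + 2 = 8.
|u| = √(3² + 2²) = √13, |v| = √(2² + 1²) = √5, so |u||v| = √(13·5) = √65.
cos θ = (u·v)/(|u||v|) = 8/√65 ≈ 0.9923
Cosine distance = 1 - cos θ ≈ 1 - 0.9923 = 0.0077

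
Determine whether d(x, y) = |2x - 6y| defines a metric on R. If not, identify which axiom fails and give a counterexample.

No. d fails symmetry: d(9, 3) = |2·9 - 6·3| = |0| = 0, but d(3, 9) = |2·3 - 6·9| = |-48| = 48. Since 0 ≠ 48, d(x,y) ≠ d(y,x) in general.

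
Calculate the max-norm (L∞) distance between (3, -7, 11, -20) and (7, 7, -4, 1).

max(|x_i - y_i|) = max(|3 - 7|, |-7 - 7|, |11 - (-4)|, |-20 - 1|) = max(4, 14, 15, 21) = 21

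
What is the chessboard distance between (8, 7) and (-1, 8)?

max(|x_i - y_i|) = max(|8 - (-1)|, |7 - 8|) = max(9, 1) = 9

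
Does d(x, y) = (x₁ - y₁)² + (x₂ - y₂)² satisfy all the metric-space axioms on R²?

No. The squared Euclidean distance fails the triangle inequality. Counterexample: x = (0, 0), y = (5, 3), z = (10, 6). d(x,z) = 10² + 6² = 136, but d(x,y) + d(y,z) = (5² + 3²) + (5² + 3²) = 34 + 34 = 68. Since 136 > 68, the triangle inequality is violated. (Note: √d, the ordinary Euclidean distance, IS a metric.)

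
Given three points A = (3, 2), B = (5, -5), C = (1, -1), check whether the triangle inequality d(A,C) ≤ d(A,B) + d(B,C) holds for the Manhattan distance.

d(A,B) = 2 + 7 = 9, d(B,C) = 4 + 4 = 8, d(A,C) = 2 + 3 = 5.
d(A,C) = 5 ≤ 9 + 8 = 17. Triangle inequality is satisfied.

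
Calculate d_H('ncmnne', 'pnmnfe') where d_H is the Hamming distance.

Differing positions: 1, 2, 5. Hamming distance = 3.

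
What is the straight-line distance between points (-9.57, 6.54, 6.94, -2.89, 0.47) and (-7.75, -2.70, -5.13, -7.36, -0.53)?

√(Σ(x_i - y_i)²) = √((-9.57 - (-7.75))² + (6.54 - (-2.7))² + (6.94 - (-5.13))² + (-2.89 - (-7.36))² + (0.47 - (-0.53))²)
= √((-1.82)² + 9.24² + 12.07² + 4.47² + 1²) = √(3.3124 + 85.3776 + 145.6849 + 19.9809 + 1) = √255.3558 ≈ 15.9799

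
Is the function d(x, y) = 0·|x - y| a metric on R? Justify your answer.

No. With c = 0, d(x,y) = 0 for all x, y. This fails identity of indiscernibles: d(8, 11) = 0 but 8 ≠ 11.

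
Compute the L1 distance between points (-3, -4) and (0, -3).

Σ|x_i - y_i| = |-3 - 0| + |-4 - (-3)| = 3 + 1 = 4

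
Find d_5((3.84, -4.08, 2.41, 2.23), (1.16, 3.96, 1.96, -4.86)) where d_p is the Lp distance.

(Σ|x_i - y_i|^5)^(1/5) = (|3.84 - 1.16|^5 + |-4.08 - 3.96|^5 + |2.41 - 1.96|^5 + |2.23 - (-4.86)|^5)^(1/5)
= (2.68^5 + 8.04^5 + 0.45^5 + 7.09^5)^(1/5) ≈ (138.2528 + 33595.4331 + 0.0185 + 17915.5925)^(1/5) = (51649.2969)^(1/5) ≈ 8.7622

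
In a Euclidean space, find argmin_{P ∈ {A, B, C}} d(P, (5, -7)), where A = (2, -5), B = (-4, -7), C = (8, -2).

Distances: d(A) ≈ 3.6056, d(B) = 9, d(C) ≈ 5.831. Nearest: A = (2, -5) with distance 3.6056.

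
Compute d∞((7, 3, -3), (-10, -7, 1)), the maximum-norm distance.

max(|x_i - y_i|) = max(|7 - (-10)|, |3 - (-7)|, |-3 - 1|) = max(17, 10, 4) = 17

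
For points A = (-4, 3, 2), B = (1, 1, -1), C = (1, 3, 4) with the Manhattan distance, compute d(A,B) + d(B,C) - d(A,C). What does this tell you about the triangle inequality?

d(A,B) = 5 + 2 + 3 = 10, d(B,C) = 0 + 2 + 5 = 7, d(A,C) = 5 + 0 + 2 = 7.
d(A,B) + d(B,C) - d(A,C) = 10 + 7 - 7 = 17 - 7 = 10. This is ≥ 0, so the triangle inequality holds for these points.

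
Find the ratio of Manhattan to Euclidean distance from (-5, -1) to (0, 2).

L1 = |-5 - 0| + |-1 - 2| = 5 + 3 = 8
L2 = √(5² + 3²) = √34 ≈ 5.831
L1 ≥ L2 always (equality iff movement is along one axis); L1 > L2 here.
Ratio L1/L2 = 8/√34 ≈ 1.372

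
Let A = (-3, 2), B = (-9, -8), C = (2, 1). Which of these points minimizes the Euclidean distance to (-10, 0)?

Distances: d(A) ≈ 7.2801, d(B) ≈ 8.0623, d(C) ≈ 12.0416. Nearest: A = (-3, 2) with distance 7.2801.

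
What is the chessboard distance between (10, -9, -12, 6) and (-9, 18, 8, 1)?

max(|x_i - y_i|) = max(|10 - (-9)|, |-9 - 18|, |-12 - 8|, |6 - 1|) = max(19, 27, 20, 5) = 27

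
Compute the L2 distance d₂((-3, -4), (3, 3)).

√(Σ(x_i - y_i)²) = √((-3 - 3)² + (-4 - 3)²)
= √((-6)² + (-7)²) = √(36 + 49) = √85 ≈ 9.2195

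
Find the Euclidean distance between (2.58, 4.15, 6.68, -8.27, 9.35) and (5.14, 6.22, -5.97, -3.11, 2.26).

√(Σ(x_i - y_i)²) = √((2.58 - 5.14)² + (4.15 - 6.22)² + (6.68 - (-5.97))² + (-8.27 - (-3.11))² + (9.35 - 2.26)²)
= √((-2.56)² + (-2.07)² + 12.65² + (-5.16)² + 7.09²) = √(6.5536 + 4.2849 + 160.0225 + 26.6256 + 50.2681) = √247.7547 ≈ 15.7402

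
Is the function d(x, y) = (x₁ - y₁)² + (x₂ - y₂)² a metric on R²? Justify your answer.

No. The squared Euclidean distance fails the triangle inequality. Counterexample: x = (0, 0), y = (1, 4), z = (2, 8). d(x,z) = 2² + 8² = 68, but d(x,y) + d(y,z) = (1² + 4²) + (1² + 4²) = 17 + 17 = 34. Since 68 > 34, the triangle inequality is violated. (Note: √d, the ordinary Euclidean distance, IS a metric.)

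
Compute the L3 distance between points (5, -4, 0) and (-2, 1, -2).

(Σ|x_i - y_i|^3)^(1/3) = (|5 - (-2)|^3 + |-4 - 1|^3 + |0 - (-2)|^3)^(1/3)
= (7^3 + 5^3 + 2^3)^(1/3) = (343 + 125 + 8)^(1/3) = (476)^(1/3) ≈ 7.8079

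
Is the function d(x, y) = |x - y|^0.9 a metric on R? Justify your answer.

Yes. With 0 < p = 0.9 ≤ 1, d(x,y) = |x-y|^0.9 is a metric on R. Non-negativity and symmetry are immediate; |x-y|^0.9 = 0 ⟺ |x-y| = 0 ⟺ x = y. For the triangle inequality, the function t ↦ t^0.9 is subadditive on [0,∞) when p ≤ 1, so |x-z|^0.9 ≤ (|x-y| + |y-z|)^0.9 ≤ |x-y|^0.9 + |y-z|^0.9.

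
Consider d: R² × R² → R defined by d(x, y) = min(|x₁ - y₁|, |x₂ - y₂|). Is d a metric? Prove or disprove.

No. d fails identity of indiscernibles: take x = (-3, 0) and y = (-3, 4). Then d(x,y) = min(|-3 - (-3)|, |0 - 4|) = min(0, 4) = 0, yet x ≠ y.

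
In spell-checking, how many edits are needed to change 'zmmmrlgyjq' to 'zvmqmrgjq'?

Let D[i][j] be the edit distance between the first i characters of 'zmmmrlgyjq' and the first j characters of 'zvmqmrgjq', with D[i][0] = i, D[0][j] = j, and D[i][j] = D[i-1][j-1] if the characters match, else 1 + min(D[i-1][j], D[i][j-1], D[i-1][j-1]). Filling the table (rows: prefixes of 'zmmmrlgyjq', columns: prefixes of 'zvmqmrgjq'):
     ε  z  v  m  q  m  r  g  j  q
  ε  0  1  2  3  4  5  6  7  8  9
  z  1  0  1  2  3  4  5  6  7  8
  m  2  1  1  1  2  3  4  5  6  7
  m  3  2  2  1  2  2  3  4  5  6
  m  4  3  3  2  2  2  3  4  5  6
  r  5  4  4  3  3  3  2  3  4  5
  l  6  5  5  4  4  4  3  3  4  5
  g  7  6  6  5  5  5  4  3  4  5
  y  8  7  7  6  6  6  5  4  4  5
  j  9  8  8  7  7  7  6  5  4  5
  q 10  9  9  8  7  8  7  6  5  4
The bottom-right entry gives D[10][9] = 4, so no sequence of fewer than 4 edits works. Backtracking through the table gives one optimal edit sequence (4 edits):
  zmmmrlgyjq → zvmmmrlgyjq (ins v @2)
  zvmmmrlgyjq → zvmqmrlgyjq (sub m→q @4)
  zvmqmrlgyjq → zvmqmrgyjq (del l @7)
  zvmqmrgyjq → zvmqmrgjq (del y @8)
Edit distance = 4.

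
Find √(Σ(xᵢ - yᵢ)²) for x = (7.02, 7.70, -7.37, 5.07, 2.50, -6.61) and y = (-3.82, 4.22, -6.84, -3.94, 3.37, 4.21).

√(Σ(x_i - y_i)²) = √((7.02 - (-3.82))² + (7.7 - 4.22)² + (-7.37 - (-6.84))² + (5.07 - (-3.94))² + (2.5 - 3.37)² + (-6.61 - 4.21)²)
= √(10.84² + 3.48² + (-0.53)² + 9.01² + (-0.87)² + (-10.82)²) = √(117.5056 + 12.1104 + 0.2809 + 81.1801 + 0.7569 + 117.0724) = √328.9063 ≈ 18.1358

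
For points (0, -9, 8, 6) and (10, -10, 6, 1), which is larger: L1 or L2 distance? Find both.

L1 = |0 - 10| + |-9 - (-10)| + |8 - 6| + |6 - 1| = 10 + 1 + 2 + 5 = 18
L2 = √(10² + 1² + 2² + 5²) = √130 ≈ 11.4018
L1 ≥ L2 always (equality iff movement is along one axis); L1 > L2 here.
Ratio L1/L2 = 18/√130 ≈ 1.5787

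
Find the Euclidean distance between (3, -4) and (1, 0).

√(Σ(x_i - y_i)²) = √((3 - 1)² + (-4 - 0)²)
= √(2² + (-4)²) = √(4 + 16) = √20 ≈ 4.4721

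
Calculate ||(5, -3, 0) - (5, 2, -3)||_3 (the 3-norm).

(Σ|x_i - y_i|^3)^(1/3) = (|5 - 5|^3 + |-3 - 2|^3 + |0 - (-3)|^3)^(1/3)
= (0^3 + 5^3 + 3^3)^(1/3) = (0 + 125 + 27)^(1/3) = (152)^(1/3) ≈ 5.3368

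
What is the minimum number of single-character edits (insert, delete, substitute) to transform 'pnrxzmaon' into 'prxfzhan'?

Let D[i][j] be the edit distance between the first i characters of 'pnrxzmaon' and the first j characters of 'prxfzhan', with D[i][0] = i, D[0][j] = j, and D[i][j] = D[i-1][j-1] if the characters match, else 1 + min(D[i-1][j], D[i][j-1], D[i-1][j-1]). Filling the table (rows: prefixes of 'pnrxzmaon', columns: prefixes of 'prxfzhan'):
     ε  p  r  x  f  z  h  a  n
  ε  0  1  2  3  4  5  6  7  8
  p  1  0  1  2  3  4  5  6  7
  n  2  1  1  2  3  4  5  6  6
  r  3  2  1  2  3  4  5  6  7
  x  4  3  2  1  2  3  4  5  6
  z  5  4  3  2  2  2  3  4  5
  m  6  5  4  3  3  3  3  4  5
  a  7  6  5  4  4  4  4  3  4
  o  8  7  6  5  5  5  5  4  4
  n  9  8  7  6  6  6  6  5  4
The bottom-right entry gives D[9][8] = 4, so no sequence of fewer than 4 edits works. Backtracking through the table gives one optimal edit sequence (4 edits):
  pnrxzmaon → prxzmaon (del n @2)
  prxzmaon → prxfzmaon (ins f @4)
  prxfzmaon → prxfzhaon (sub m→h @6)
  prxfzhaon → prxfzhan (del o @8)
Edit distance = 4.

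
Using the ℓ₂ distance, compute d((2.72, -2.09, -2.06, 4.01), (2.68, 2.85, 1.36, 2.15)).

(Σ|x_i - y_i|^2)^(1/2) = (|2.72 - 2.68|^2 + |-2.09 - 2.85|^2 + |-2.06 - 1.36|^2 + |4.01 - 2.15|^2)^(1/2)
= (0.04^2 + 4.94^2 + 3.42^2 + 1.86^2)^(1/2) = (0.0016 + 24.4036 + 11.6964 + 3.4596)^(1/2) = (39.5612)^(1/2) ≈ 6.2898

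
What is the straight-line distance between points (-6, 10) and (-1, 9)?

√(Σ(x_i - y_i)²) = √((-6 - (-1))² + (10 - 9)²)
= √((-5)² + 1²) = √(25 + 1) = √26 ≈ 5.099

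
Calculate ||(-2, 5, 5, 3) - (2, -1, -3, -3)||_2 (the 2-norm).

(Σ|x_i - y_i|^2)^(1/2) = (|-2 - 2|^2 + |5 - (-1)|^2 + |5 - (-3)|^2 + |3 - (-3)|^2)^(1/2)
= (4^2 + 6^2 + 8^2 + 6^2)^(1/2) = (16 + 36 + 64 + 36)^(1/2) = (152)^(1/2) ≈ 12.3288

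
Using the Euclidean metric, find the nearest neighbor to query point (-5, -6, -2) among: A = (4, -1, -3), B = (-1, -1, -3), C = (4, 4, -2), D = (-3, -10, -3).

Distances: d(A) ≈ 10.3441, d(B) ≈ 6.4807, d(C) ≈ 13.4536, d(D) ≈ 4.5826. Nearest: D = (-3, -10, -3) with distance 4.5826.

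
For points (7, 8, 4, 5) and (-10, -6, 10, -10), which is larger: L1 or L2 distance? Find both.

L1 = |7 - (-10)| + |8 - (-6)| + |4 - 10| + |5 - (-10)| = 17 + 14 + 6 + 15 = 52
L2 = √(17² + 14² + 6² + 15²) = √746 ≈ 27.313
L1 ≥ L2 always (equality iff movement is along one axis); L1 > L2 here.
Ratio L1/L2 = 52/√746 ≈ 1.9039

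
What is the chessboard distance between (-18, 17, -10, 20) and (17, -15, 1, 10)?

max(|x_i - y_i|) = max(|-18 - 17|, |17 - (-15)|, |-10 - 1|, |20 - 10|) = max(35, 32, 11, 10) = 35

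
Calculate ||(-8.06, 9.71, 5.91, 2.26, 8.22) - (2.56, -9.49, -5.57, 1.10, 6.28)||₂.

√(Σ(x_i - y_i)²) = √((-8.06 - 2.56)² + (9.71 - (-9.49))² + (5.91 - (-5.57))² + (2.26 - 1.1)² + (8.22 - 6.28)²)
= √((-10.62)² + 19.2² + 11.48² + 1.16² + 1.94²) = √(112.7844 + 368.64 + 131.7904 + 1.3456 + 3.7636) = √618.324 ≈ 24.8661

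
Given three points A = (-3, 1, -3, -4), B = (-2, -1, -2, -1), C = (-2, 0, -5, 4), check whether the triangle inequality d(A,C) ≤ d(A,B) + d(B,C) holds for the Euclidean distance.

d(A,B) = √(1² + 2² + 1² + 3²) = √15 ≈ 3.873, d(B,C) = √(0² + 1² + 3² + 5²) = √35 ≈ 5.9161, d(A,C) = √(1² + 1² + 2² + 8²) = √70 ≈ 8.3666.
d(A,C) ≈ 8.3666 ≤ 3.873 + 5.9161 = 9.7891. Triangle inequality is satisfied.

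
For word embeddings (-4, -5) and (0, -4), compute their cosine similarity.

With u = (-4, -5), v = (0, -4):
u·v = (-4)·0 + (-5)·(-4) = 0 + 20 = 20.
|u| = √((-4)² + (-5)²) = √41, |v| = √(0² + (-4)²) = √16, so |u||v| = √(41·16) = √656.
cos θ = (u·v)/(|u||v|) = 20/√656 ≈ 0.7809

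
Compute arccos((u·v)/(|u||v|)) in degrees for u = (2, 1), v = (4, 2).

With u = (2, 1), v = (4, 2):
u·v = 2·4 + 1·2 = 8 + 2 = 10.
|u| = √(2² + 1²) = √5, |v| = √(4² + 2²) = √20, so |u||v| = √(5·20) = √100 = 10.
cos θ = (u·v)/(|u||v|) = 10/10 = 1 (the vectors are parallel, pointing the same way)
θ = arccos(1) = 0°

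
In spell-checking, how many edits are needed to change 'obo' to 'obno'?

Let D[i][j] be the edit distance between the first i characters of 'obo' and the first j characters of 'obno', with D[i][0] = i, D[0][j] = j, and D[i][j] = D[i-1][j-1] if the characters match, else 1 + min(D[i-1][j], D[i][j-1], D[i-1][j-1]). Filling the table (rows: prefixes of 'obo', columns: prefixes of 'obno'):
     ε  o  b  n  o
  ε  0  1  2  3  4
  o  1  0  1  2  3
  b  2  1  0  1  2
  o  3  2  1  1  1
The bottom-right entry gives D[3][4] = 1, so no sequence of fewer than 1 edit works. Backtracking through the table gives one optimal edit sequence (1 edit):
  obo → obno (ins n @3)
Edit distance = 1.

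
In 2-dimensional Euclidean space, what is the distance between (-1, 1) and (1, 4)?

√(Σ(x_i - y_i)²) = √((-1 - 1)² + (1 - 4)²)
= √((-2)² + (-3)²) = √(4 + 9) = √13 ≈ 3.6056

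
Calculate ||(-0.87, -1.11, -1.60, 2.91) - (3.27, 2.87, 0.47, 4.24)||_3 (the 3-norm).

(Σ|x_i - y_i|^3)^(1/3) = (|-0.87 - 3.27|^3 + |-1.11 - 2.87|^3 + |-1.6 - 0.47|^3 + |2.91 - 4.24|^3)^(1/3)
= (4.14^3 + 3.98^3 + 2.07^3 + 1.33^3)^(1/3) ≈ (70.9579 + 63.0448 + 8.8697 + 2.3526)^(1/3) = (145.225)^(1/3) ≈ 5.2563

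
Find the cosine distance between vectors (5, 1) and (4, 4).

With u = (5, 1), v = (4, 4):
u·v = 5·4 + 1·4 = 20 + 4 = 24.
|u| = √(5² + 1²) = √26, |v| = √(4² + 4²) = √32, so |u||v| = √(26·32) = √832.
cos θ = (u·v)/(|u||v|) = 24/√832 ≈ 0.8321
Cosine distance = 1 - cos θ ≈ 1 - 0.8321 = 0.1679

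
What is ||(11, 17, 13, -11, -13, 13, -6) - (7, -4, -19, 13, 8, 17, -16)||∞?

max(|x_i - y_i|) = max(|11 - 7|, |17 - (-4)|, |13 - (-19)|, |-11 - 13|, |-13 - 8|, |13 - 17|, |-6 - (-16)|) = max(4, 21, 32, 24, 21, 4, 10) = 32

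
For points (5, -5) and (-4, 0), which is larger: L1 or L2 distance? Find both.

L1 = |5 - (-4)| + |-5 - 0| = 9 + 5 = 14
L2 = √(9² + 5²) = √106 ≈ 10.2956
L1 ≥ L2 always (equality iff movement is along one axis); L1 > L2 here.
Ratio L1/L2 = 14/√106 ≈ 1.3598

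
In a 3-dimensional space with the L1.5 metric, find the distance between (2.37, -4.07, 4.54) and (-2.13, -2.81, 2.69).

(Σ|x_i - y_i|^1.5)^(1/1.5) = (|2.37 - (-2.13)|^1.5 + |-4.07 - (-2.81)|^1.5 + |4.54 - 2.69|^1.5)^(1/1.5)
= (4.5^1.5 + 1.26^1.5 + 1.85^1.5)^(1/1.5) ≈ (9.5459 + 1.4143 + 2.5163)^(1/1.5) = (13.4765)^(1/1.5) ≈ 5.6631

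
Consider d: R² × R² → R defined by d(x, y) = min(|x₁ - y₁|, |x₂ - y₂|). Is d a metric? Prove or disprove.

No. d fails identity of indiscernibles: take x = (-5, 0) and y = (-5, 8). Then d(x,y) = min(|-5 - (-5)|, |0 - 8|) = min(0, 8) = 0, yet x ≠ y.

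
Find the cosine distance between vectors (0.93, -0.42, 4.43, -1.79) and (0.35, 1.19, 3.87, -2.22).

With u = (0.93, -0.42, 4.43, -1.79), v = (0.35, 1.19, 3.87, -2.22):
u·v = 0.93·0.35 + (-0.42)·1.19 + 4.43·3.87 + (-1.79)·(-2.22) = 0.3255 + (-0.4998) + 17.1441 + 3.9738 = 20.9436.
|u| = √(0.93² + (-0.42)² + 4.43² + (-1.79)²) = √(0.8649 + 0.1764 + 19.6249 + 3.2041) = √23.8703, |v| = √(0.35² + 1.19² + 3.87² + (-2.22)²) = √(0.1225 + 1.4161 + 14.9769 + 4.9284) = √21.4439.
cos θ = (u·v)/(|u||v|) = 20.9436/(√23.8703·√21.4439) ≈ 0.9257
Cosine distance = 1 - cos θ ≈ 1 - 0.9257 = 0.0743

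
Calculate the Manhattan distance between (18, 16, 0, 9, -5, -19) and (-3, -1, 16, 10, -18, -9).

Σ|x_i - y_i| = |18 - (-3)| + |16 - (-1)| + |0 - 16| + |9 - 10| + |-5 - (-18)| + |-19 - (-9)| = 21 + 17 + 16 + 1 + 13 + 10 = 78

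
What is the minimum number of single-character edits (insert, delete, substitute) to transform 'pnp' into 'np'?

Let D[i][j] be the edit distance between the first i characters of 'pnp' and the first j characters of 'np', with D[i][0] = i, D[0][j] = j, and D[i][j] = D[i-1][j-1] if the characters match, else 1 + min(D[i-1][j], D[i][j-1], D[i-1][j-1]). Filling the table (rows: prefixes of 'pnp', columns: prefixes of 'np'):
     ε  n  p
  ε  0  1  2
  p  1  1  1
  n  2  1  2
  p  3  2  1
The bottom-right entry gives D[3][2] = 1, so no sequence of fewer than 1 edit works. Backtracking through the table gives one optimal edit sequence (1 edit):
  pnp → np (del p @1)
Edit distance = 1.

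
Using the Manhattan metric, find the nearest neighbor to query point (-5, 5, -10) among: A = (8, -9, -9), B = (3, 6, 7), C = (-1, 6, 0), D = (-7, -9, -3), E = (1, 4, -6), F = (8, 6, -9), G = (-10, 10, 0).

Distances: d(A) = 28, d(B) = 26, d(C) = 15, d(D) = 23, d(E) = 11, d(F) = 15, d(G) = 20. Nearest: E = (1, 4, -6) with distance 11.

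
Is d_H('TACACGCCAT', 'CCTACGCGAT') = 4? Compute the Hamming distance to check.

Differing positions: 1, 2, 3, 8. Hamming distance = 4, so the claim is true.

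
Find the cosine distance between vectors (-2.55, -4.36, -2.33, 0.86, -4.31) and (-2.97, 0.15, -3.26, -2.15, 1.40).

With u = (-2.55, -4.36, -2.33, 0.86, -4.31), v = (-2.97, 0.15, -3.26, -2.15, 1.40):
u·v = (-2.55)·(-2.97) + (-4.36)·0.15 + (-2.33)·(-3.26) + 0.86·(-2.15) + (-4.31)·1.4 = 7.5735 + (-0.654) + 7.5958 + (-1.849) + (-6.034) = 6.6323.
|u| = √((-2.55)² + (-4.36)² + (-2.33)² + 0.86² + (-4.31)²) = √(6.5025 + 19.0096 + 5.4289 + 0.7396 + 18.5761) = √50.2567, |v| = √((-2.97)² + 0.15² + (-3.26)² + (-2.15)² + 1.4²) = √(8.8209 + 0.0225 + 10.6276 + 4.6225 + 1.96) = √26.0535.
cos θ = (u·v)/(|u||v|) = 6.6323/(√50.2567·√26.0535) ≈ 0.1833
Cosine distance = 1 - cos θ ≈ 1 - 0.1833 = 0.8167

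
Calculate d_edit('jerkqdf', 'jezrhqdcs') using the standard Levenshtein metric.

Let D[i][j] be the edit distance between the first i characters of 'jerkqdf' and the first j characters of 'jezrhqdcs', with D[i][0] = i, D[0][j] = j, and D[i][j] = D[i-1][j-1] if the characters match, else 1 + min(D[i-1][j], D[i][j-1], D[i-1][j-1]). Filling the table (rows: prefixes of 'jerkqdf', columns: prefixes of 'jezrhqdcs'):
     ε  j  e  z  r  h  q  d  c  s
  ε  0  1  2  3  4  5  6  7  8  9
  j  1  0  1  2  3  4  5  6  7  8
  e  2  1  0  1  2  3  4  5  6  7
  r  3  2  1  1  1  2  3  4  5  6
  k  4  3  2  2  2  2  3  4  5  6
  q  5  4  3  3  3  3  2  3  4  5
  d  6  5  4  4  4  4  3  2  3  4
  f  7  6  5  5  5  5  4  3  3  4
The bottom-right entry gives D[7][9] = 4, so no sequence of fewer than 4 edits works. Backtracking through the table gives one optimal edit sequence (4 edits):
  jerkqdf → jezrkqdf (ins z @3)
  jezrkqdf → jezrhqdf (sub k→h @5)
  jezrhqdf → jezrhqdcf (ins c @8)
  jezrhqdcf → jezrhqdcs (sub f→s @9)
Edit distance = 4.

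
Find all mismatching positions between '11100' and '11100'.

Differing positions: none. Hamming distance = 0.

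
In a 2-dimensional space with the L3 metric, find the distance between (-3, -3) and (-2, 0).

(Σ|x_i - y_i|^3)^(1/3) = (|-3 - (-2)|^3 + |-3 - 0|^3)^(1/3)
= (1^3 + 3^3)^(1/3) = (1 + 27)^(1/3) = (28)^(1/3) ≈ 3.0366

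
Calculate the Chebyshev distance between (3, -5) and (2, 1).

max(|x_i - y_i|) = max(|3 - 2|, |-5 - 1|) = max(1, 6) = 6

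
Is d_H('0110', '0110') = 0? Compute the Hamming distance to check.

Differing positions: none. Hamming distance = 0, so the claim is true.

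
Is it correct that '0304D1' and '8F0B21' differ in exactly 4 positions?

Differing positions: 1, 2, 4, 5. Hamming distance = 4, so the claim is true.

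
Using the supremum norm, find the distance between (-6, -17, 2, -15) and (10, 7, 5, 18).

max(|x_i - y_i|) = max(|-6 - 10|, |-17 - 7|, |2 - 5|, |-15 - 18|) = max(16, 24, 3, 33) = 33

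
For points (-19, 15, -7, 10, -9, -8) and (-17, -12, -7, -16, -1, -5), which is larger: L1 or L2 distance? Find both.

L1 = |-19 - (-17)| + |15 - (-12)| + |-7 - (-7)| + |10 - (-16)| + |-9 - (-1)| + |-8 - (-5)| = 2 + 27 + 0 + 26 + 8 + 3 = 66
L2 = √(2² + 27² + 0² + 26² + 8² + 3²) = √1482 ≈ 38.4968
L1 ≥ L2 always (equality iff movement is along one axis); L1 > L2 here.
Ratio L1/L2 = 66/√1482 ≈ 1.7144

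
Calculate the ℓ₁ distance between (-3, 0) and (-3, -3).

Σ|x_i - y_i| = |-3 - (-3)| + |0 - (-3)| = 0 + 3 = 3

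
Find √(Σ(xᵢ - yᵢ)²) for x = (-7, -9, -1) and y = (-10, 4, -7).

√(Σ(x_i - y_i)²) = √((-7 - (-10))² + (-9 - 4)² + (-1 - (-7))²)
= √(3² + (-13)² + 6²) = √(9 + 169 + 36) = √214 ≈ 14.6287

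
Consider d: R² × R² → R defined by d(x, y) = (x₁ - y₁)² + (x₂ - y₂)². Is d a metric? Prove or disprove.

No. The squared Euclidean distance fails the triangle inequality. Counterexample: x = (0, 0), y = (3, 1), z = (6, 2). d(x,z) = 6² + 2² = 40, but d(x,y) + d(y,z) = (3² + 1²) + (3² + 1²) = 10 + 10 = 20. Since 40 > 20, the triangle inequality is violated. (Note: √d, the ordinary Euclidean distance, IS a metric.)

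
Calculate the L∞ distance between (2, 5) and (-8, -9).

max(|x_i - y_i|) = max(|2 - (-8)|, |5 - (-9)|) = max(10, 14) = 14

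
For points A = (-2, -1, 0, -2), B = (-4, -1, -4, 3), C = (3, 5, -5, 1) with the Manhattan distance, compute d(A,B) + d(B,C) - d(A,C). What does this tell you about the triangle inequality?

d(A,B) = 2 + 0 + 4 + 5 = 11, d(B,C) = 7 + 6 + 1 + 2 = 16, d(A,C) = 5 + 6 + 5 + 3 = 19.
d(A,B) + d(B,C) - d(A,C) = 11 + 16 - 19 = 27 - 19 = 8. This is ≥ 0, so the triangle inequality holds for these points.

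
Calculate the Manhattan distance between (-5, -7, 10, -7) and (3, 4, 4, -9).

Σ|x_i - y_i| = |-5 - 3| + |-7 - 4| + |10 - 4| + |-7 - (-9)| = 8 + 11 + 6 + 2 = 27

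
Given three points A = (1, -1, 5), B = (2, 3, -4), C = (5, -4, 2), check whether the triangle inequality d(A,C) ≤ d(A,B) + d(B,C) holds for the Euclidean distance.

d(A,B) = √(1² + 4² + 9²) = √98 ≈ 9.8995, d(B,C) = √(3² + 7² + 6²) = √94 ≈ 9.6954, d(A,C) = √(4² + 3² + 3²) = √34 ≈ 5.831.
d(A,C) ≈ 5.831 ≤ 9.8995 + 9.6954 = 19.5949. Triangle inequality is satisfied.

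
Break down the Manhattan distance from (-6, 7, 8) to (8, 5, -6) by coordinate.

Σ|x_i - y_i| = |-6 - 8| + |7 - 5| + |8 - (-6)| = 14 + 2 + 14 = 30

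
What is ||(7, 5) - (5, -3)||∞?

max(|x_i - y_i|) = max(|7 - 5|, |5 - (-3)|) = max(2, 8) = 8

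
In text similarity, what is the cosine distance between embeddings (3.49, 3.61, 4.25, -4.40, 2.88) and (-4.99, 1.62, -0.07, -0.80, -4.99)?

With u = (3.49, 3.61, 4.25, -4.40, 2.88), v = (-4.99, 1.62, -0.07, -0.80, -4.99):
u·v = 3.49·(-4.99) + 3.61·1.62 + 4.25·(-0.07) + (-4.4)·(-0.8) + 2.88·(-4.99) = (-17.4151) + 5.8482 + (-0.2975) + 3.52 + (-14.3712) = -22.7156.
|u| = √(3.49² + 3.61² + 4.25² + (-4.4)² + 2.88²) = √(12.1801 + 13.0321 + 18.0625 + 19.36 + 8.2944) = √70.9291, |v| = √((-4.99)² + 1.62² + (-0.07)² + (-0.8)² + (-4.99)²) = √(24.9001 + 2.6244 + 0.0049 + 0.64 + 24.9001) = √53.0695.
cos θ = (u·v)/(|u||v|) = -22.7156/(√70.9291·√53.0695) ≈ -0.3702
Cosine distance = 1 - cos θ ≈ 1 - (-0.3702) = 1.3702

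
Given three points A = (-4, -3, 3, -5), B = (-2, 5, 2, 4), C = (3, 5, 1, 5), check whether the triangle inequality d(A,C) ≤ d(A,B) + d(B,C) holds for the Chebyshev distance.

d(A,B) = max(2, 8, 1, 9) = 9, d(B,C) = max(5, 0, 1, 1) = 5, d(A,C) = max(7, 8, 2, 10) = 10.
d(A,C) = 10 ≤ 9 + 5 = 14. Triangle inequality is satisfied.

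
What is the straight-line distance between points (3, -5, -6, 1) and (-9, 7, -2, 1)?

√(Σ(x_i - y_i)²) = √((3 - (-9))² + (-5 - 7)² + (-6 - (-2))² + (1 - 1)²)
= √(12² + (-12)² + (-4)² + 0²) = √(144 + 144 + 16 + 0) = √304 ≈ 17.4356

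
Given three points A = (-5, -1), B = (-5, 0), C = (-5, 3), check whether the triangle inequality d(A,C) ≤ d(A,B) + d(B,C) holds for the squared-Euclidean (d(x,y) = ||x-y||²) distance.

d(A,B) = 0² + 1² = 1, d(B,C) = 0² + 3² = 9, d(A,C) = 0² + 4² = 16.
d(A,C) = 16 > 1 + 9 = 10. Triangle inequality is VIOLATED. (Squared-Euclidean is not a metric — this is a counterexample.)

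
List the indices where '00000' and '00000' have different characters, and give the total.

Differing positions: none. Hamming distance = 0.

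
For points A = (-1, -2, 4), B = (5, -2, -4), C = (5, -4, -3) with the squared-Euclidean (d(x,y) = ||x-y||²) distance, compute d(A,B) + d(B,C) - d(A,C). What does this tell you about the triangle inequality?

d(A,B) = 6² + 0² + 8² = 100, d(B,C) = 0² + 2² + 1² = 5, d(A,C) = 6² + 2² + 7² = 89.
d(A,B) + d(B,C) - d(A,C) = 100 + 5 - 89 = 105 - 89 = 16. This is ≥ 0, so the triangle inequality holds for these points.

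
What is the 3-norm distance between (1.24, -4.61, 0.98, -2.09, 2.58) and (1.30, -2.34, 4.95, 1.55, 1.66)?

(Σ|x_i - y_i|^3)^(1/3) = (|1.24 - 1.3|^3 + |-4.61 - (-2.34)|^3 + |0.98 - 4.95|^3 + |-2.09 - 1.55|^3 + |2.58 - 1.66|^3)^(1/3)
= (0.06^3 + 2.27^3 + 3.97^3 + 3.64^3 + 0.92^3)^(1/3) ≈ (0.0002 + 11.6971 + 62.5708 + 48.2285 + 0.7787)^(1/3) = (123.2753)^(1/3) ≈ 4.9769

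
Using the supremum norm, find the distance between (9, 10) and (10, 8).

max(|x_i - y_i|) = max(|9 - 10|, |10 - 8|) = max(1, 2) = 2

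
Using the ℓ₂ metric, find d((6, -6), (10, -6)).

√(Σ(x_i - y_i)²) = √((6 - 10)² + (-6 - (-6))²)
= √((-4)² + 0²) = √(16 + 0) = √16 = 4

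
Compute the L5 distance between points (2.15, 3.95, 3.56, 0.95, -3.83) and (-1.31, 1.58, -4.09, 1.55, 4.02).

(Σ|x_i - y_i|^5)^(1/5) = (|2.15 - (-1.31)|^5 + |3.95 - 1.58|^5 + |3.56 - (-4.09)|^5 + |0.95 - 1.55|^5 + |-3.83 - 4.02|^5)^(1/5)
= (3.46^5 + 2.37^5 + 7.65^5 + 0.6^5 + 7.85^5)^(1/5) ≈ (495.8845 + 74.7725 + 26200.355 + 0.0778 + 29809.0602)^(1/5) = (56580.15)^(1/5) ≈ 8.9235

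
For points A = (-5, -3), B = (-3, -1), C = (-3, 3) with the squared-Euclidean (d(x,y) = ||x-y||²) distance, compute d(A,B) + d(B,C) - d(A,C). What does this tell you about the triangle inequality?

d(A,B) = 2² + 2² = 8, d(B,C) = 0² + 4² = 16, d(A,C) = 2² + 6² = 40.
d(A,B) + d(B,C) - d(A,C) = 8 + 16 - 40 = 24 - 40 = -16. This is < 0, so the triangle inequality FAILS for these points (squared-Euclidean is not a metric).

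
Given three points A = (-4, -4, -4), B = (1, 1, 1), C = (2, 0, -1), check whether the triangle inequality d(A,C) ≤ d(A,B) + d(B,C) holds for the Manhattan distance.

d(A,B) = 5 + 5 + 5 = 15, d(B,C) = 1 + 1 + 2 = 4, d(A,C) = 6 + 4 + 3 = 13.
d(A,C) = 13 ≤ 15 + 4 = 19. Triangle inequality is satisfied.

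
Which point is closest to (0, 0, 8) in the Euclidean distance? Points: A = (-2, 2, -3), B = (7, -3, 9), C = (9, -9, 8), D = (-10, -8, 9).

Distances: d(A) ≈ 11.3578, d(B) ≈ 7.6811, d(C) ≈ 12.7279, d(D) ≈ 12.8452. Nearest: B = (7, -3, 9) with distance 7.6811.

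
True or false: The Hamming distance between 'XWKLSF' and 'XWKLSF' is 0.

Differing positions: none. Hamming distance = 0, so the claim is true.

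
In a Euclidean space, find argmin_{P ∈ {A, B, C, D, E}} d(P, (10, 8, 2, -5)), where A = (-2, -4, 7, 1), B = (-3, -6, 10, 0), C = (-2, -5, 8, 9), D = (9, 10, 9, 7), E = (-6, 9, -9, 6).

Distances: d(A) ≈ 18.6815, d(B) ≈ 21.3073, d(C) ≈ 23.3452, d(D) ≈ 14.0712, d(E) ≈ 22.3383. Nearest: D = (9, 10, 9, 7) with distance 14.0712.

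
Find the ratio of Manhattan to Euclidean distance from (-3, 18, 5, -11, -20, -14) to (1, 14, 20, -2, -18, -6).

L1 = |-3 - 1| + |18 - 14| + |5 - 20| + |-11 - (-2)| + |-20 - (-18)| + |-14 - (-6)| = 4 + 4 + 15 + 9 + 2 + 8 = 42
L2 = √(4² + 4² + 15² + 9² + 2² + 8²) = √406 ≈ 20.1494
L1 ≥ L2 always (equality iff movement is along one axis); L1 > L2 here.
Ratio L1/L2 = 42/√406 ≈ 2.0844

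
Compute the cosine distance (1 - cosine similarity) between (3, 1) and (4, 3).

With u = (3, 1), v = (4, 3):
u·v = 3·4 + 1·3 = 12 + 3 = 15.
|u| = √(3² + 1²) = √10, |v| = √(4² + 3²) = √25, so |u||v| = √(10·25) = √250.
cos θ = (u·v)/(|u||v|) = 15/√250 ≈ 0.9487
Cosine distance = 1 - cos θ ≈ 1 - 0.9487 = 0.0513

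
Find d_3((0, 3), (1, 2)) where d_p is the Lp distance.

(Σ|x_i - y_i|^3)^(1/3) = (|0 - 1|^3 + |3 - 2|^3)^(1/3)
= (1^3 + 1^3)^(1/3) = (1 + 1)^(1/3) = (2)^(1/3) ≈ 1.2599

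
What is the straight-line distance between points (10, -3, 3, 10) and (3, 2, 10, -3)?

√(Σ(x_i - y_i)²) = √((10 - 3)² + (-3 - 2)² + (3 - 10)² + (10 - (-3))²)
= √(7² + (-5)² + (-7)² + 13²) = √(49 + 25 + 49 + 169) = √292 ≈ 17.088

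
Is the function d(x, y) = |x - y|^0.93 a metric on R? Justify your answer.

Yes. With 0 < p = 0.93 ≤ 1, d(x,y) = |x-y|^0.93 is a metric on R. Non-negativity and symmetry are immediate; |x-y|^0.93 = 0 ⟺ |x-y| = 0 ⟺ x = y. For the triangle inequality, the function t ↦ t^0.93 is subadditive on [0,∞) when p ≤ 1, so |x-z|^0.93 ≤ (|x-y| + |y-z|)^0.93 ≤ |x-y|^0.93 + |y-z|^0.93.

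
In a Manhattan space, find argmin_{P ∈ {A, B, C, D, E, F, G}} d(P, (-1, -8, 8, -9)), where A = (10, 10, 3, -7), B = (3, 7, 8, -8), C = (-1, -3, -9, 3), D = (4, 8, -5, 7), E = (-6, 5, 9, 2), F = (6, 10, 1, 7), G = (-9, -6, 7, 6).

Distances: d(A) = 36, d(B) = 20, d(C) = 34, d(D) = 50, d(E) = 30, d(F) = 48, d(G) = 26. Nearest: B = (3, 7, 8, -8) with distance 20.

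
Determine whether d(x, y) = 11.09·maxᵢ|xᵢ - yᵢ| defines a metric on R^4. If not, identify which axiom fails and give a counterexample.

Yes. The L∞ (Chebyshev) norm induces a metric on R^4, and multiplying a metric by a positive constant 11.09 > 0 preserves all four axioms: non-negativity (11.09·||x-y|| ≥ 0), identity (11.09·||x-y|| = 0 ⟺ ||x-y|| = 0 ⟺ x = y), symmetry (||x-y|| = ||y-x||), and the triangle inequality (11.09·||x-z|| ≤ 11.09·||x-y|| + 11.09·||y-z||). So d is a metric.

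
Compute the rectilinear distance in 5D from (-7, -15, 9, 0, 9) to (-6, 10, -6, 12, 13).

Σ|x_i - y_i| = |-7 - (-6)| + |-15 - 10| + |9 - (-6)| + |0 - 12| + |9 - 13| = 1 + 25 + 15 + 12 + 4 = 57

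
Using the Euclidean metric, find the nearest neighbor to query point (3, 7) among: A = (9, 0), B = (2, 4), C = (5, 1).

Distances: d(A) ≈ 9.2195, d(B) ≈ 3.1623, d(C) ≈ 6.3246. Nearest: B = (2, 4) with distance 3.1623.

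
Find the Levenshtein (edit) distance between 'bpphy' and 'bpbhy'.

Let D[i][j] be the edit distance between the first i characters of 'bpphy' and the first j characters of 'bpbhy', with D[i][0] = i, D[0][j] = j, and D[i][j] = D[i-1][j-1] if the characters match, else 1 + min(D[i-1][j], D[i][j-1], D[i-1][j-1]). Filling the table (rows: prefixes of 'bpphy', columns: prefixes of 'bpbhy'):
     ε  b  p  b  h  y
  ε  0  1  2  3  4  5
  b  1  0  1  2  3  4
  p  2  1  0  1  2  3
  p  3  2  1  1  2  3
  h  4  3  2  2  1  2
  y  5  4  3  3  2  1
The bottom-right entry gives D[5][5] = 1, so no sequence of fewer than 1 edit works. Backtracking through the table gives one optimal edit sequence (1 edit):
  bpphy → bpbhy (sub p→b @3)
Edit distance = 1.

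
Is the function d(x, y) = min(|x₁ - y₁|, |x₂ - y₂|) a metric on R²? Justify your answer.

No. d fails identity of indiscernibles: take x = (-1, 0) and y = (-1, 9). Then d(x,y) = min(|-1 - (-1)|, |0 - 9|) = min(0, 9) = 0, yet x ≠ y.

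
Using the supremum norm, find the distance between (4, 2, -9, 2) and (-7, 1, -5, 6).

max(|x_i - y_i|) = max(|4 - (-7)|, |2 - 1|, |-9 - (-5)|, |2 - 6|) = max(11, 1, 4, 4) = 11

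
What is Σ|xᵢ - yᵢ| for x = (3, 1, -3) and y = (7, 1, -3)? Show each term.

Σ|x_i - y_i| = |3 - 7| + |1 - 1| + |-3 - (-3)| = 4 + 0 + 0 = 4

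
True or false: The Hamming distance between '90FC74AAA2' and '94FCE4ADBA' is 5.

Differing positions: 2, 5, 8, 9, 10. Hamming distance = 5, so the claim is true.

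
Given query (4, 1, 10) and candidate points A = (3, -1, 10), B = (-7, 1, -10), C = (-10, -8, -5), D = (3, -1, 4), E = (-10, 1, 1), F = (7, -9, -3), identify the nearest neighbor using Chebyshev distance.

Distances: d(A) = 2, d(B) = 20, d(C) = 15, d(D) = 6, d(E) = 14, d(F) = 13. Nearest: A = (3, -1, 10) with distance 2.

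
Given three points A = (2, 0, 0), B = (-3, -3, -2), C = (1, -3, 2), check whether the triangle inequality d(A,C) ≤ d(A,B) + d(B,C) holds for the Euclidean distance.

d(A,B) = √(5² + 3² + 2²) = √38 ≈ 6.1644, d(B,C) = √(4² + 0² + 4²) = √32 ≈ 5.6569, d(A,C) = √(1² + 3² + 2²) = √14 ≈ 3.7417.
d(A,C) ≈ 3.7417 ≤ 6.1644 + 5.6569 = 11.8213. Triangle inequality is satisfied.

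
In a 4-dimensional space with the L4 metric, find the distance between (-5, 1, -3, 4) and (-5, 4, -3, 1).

(Σ|x_i - y_i|^4)^(1/4) = (|-5 - (-5)|^4 + |1 - 4|^4 + |-3 - (-3)|^4 + |4 - 1|^4)^(1/4)
= (0^4 + 3^4 + 0^4 + 3^4)^(1/4) = (0 + 81 + 0 + 81)^(1/4) = (162)^(1/4) ≈ 3.5676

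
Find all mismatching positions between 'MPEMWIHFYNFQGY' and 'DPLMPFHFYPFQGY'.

Differing positions: 1, 3, 5, 6, 10. Hamming distance = 5.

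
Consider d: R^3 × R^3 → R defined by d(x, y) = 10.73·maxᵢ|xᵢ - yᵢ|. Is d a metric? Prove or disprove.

Yes. The L∞ (Chebyshev) norm induces a metric on R^3, and multiplying a metric by a positive constant 10.73 > 0 preserves all four axioms: non-negativity (10.73·||x-y|| ≥ 0), identity (10.73·||x-y|| = 0 ⟺ ||x-y|| = 0 ⟺ x = y), symmetry (||x-y|| = ||y-x||), and the triangle inequality (10.73·||x-z|| ≤ 10.73·||x-y|| + 10.73·||y-z||). So d is a metric.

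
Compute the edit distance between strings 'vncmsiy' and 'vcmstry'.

Let D[i][j] be the edit distance between the first i characters of 'vncmsiy' and the first j characters of 'vcmstry', with D[i][0] = i, D[0][j] = j, and D[i][j] = D[i-1][j-1] if the characters match, else 1 + min(D[i-1][j], D[i][j-1], D[i-1][j-1]). Filling the table (rows: prefixes of 'vncmsiy', columns: prefixes of 'vcmstry'):
     ε  v  c  m  s  t  r  y
  ε  0  1  2  3  4  5  6  7
  v  1  0  1  2  3  4  5  6
  n  2  1  1  2  3  4  5  6
  c  3  2  1  2  3  4  5  6
  m  4  3  2  1  2  3  4  5
  s  5  4  3  2  1  2  3  4
  i  6  5  4  3  2  2  3  4
  y  7  6  5  4  3  3  3  3
The bottom-right entry gives D[7][7] = 3, so no sequence of fewer than 3 edits works. Backtracking through the table gives one optimal edit sequence (3 edits):
  vncmsiy → vcmsiy (del n @2)
  vcmsiy → vcmstiy (ins t @5)
  vcmstiy → vcmstry (sub i→r @6)
Edit distance = 3.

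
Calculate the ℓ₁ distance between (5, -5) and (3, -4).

Σ|x_i - y_i| = |5 - 3| + |-5 - (-4)| = 2 + 1 = 3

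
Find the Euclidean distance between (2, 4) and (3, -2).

√(Σ(x_i - y_i)²) = √((2 - 3)² + (4 - (-2))²)
= √((-1)² + 6²) = √(1 + 36) = √37 ≈ 6.0828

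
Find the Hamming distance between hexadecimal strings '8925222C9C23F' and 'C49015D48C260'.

Differing positions: 1, 2, 3, 4, 5, 6, 7, 8, 9, 12, 13. Hamming distance = 11.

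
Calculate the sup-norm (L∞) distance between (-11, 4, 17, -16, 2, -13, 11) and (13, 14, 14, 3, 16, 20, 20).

max(|x_i - y_i|) = max(|-11 - 13|, |4 - 14|, |17 - 14|, |-16 - 3|, |2 - 16|, |-13 - 20|, |11 - 20|) = max(24, 10, 3, 19, 14, 33, 9) = 33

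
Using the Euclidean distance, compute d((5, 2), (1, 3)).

(Σ|x_i - y_i|^2)^(1/2) = (|5 - 1|^2 + |2 - 3|^2)^(1/2)
= (4^2 + 1^2)^(1/2) = (16 + 1)^(1/2) = (17)^(1/2) ≈ 4.1231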